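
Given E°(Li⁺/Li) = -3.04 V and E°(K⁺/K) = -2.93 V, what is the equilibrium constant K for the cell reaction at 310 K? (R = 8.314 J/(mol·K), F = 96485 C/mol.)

E°_cell = -2.93 − (-3.04) = 0.11 V, with n = 1 electron transferred.
At equilibrium E = 0, so the Nernst equation gives ln K = nFE°/RT = (1)(96485)(0.11)/((8.314)(310)) = 4.12.
K = e^4.12 = 61.

61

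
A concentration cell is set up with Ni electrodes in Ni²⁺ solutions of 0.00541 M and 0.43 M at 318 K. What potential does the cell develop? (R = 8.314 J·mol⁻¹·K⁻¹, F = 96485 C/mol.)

Both half-cells are Ni²⁺/Ni, so E°_cell = 0. The concentrated side is the cathode; the cell reaction moves Ni²⁺ from high to low concentration with n = 2.
Q = [Ni²⁺]_dilute/[Ni²⁺]_conc = 0.00541/0.43 = 0.0126.
E = 0 − (RT/nF) ln Q = −((8.314×318)/(2×96485))(-4.376) = 0.0600 V.

0.060 V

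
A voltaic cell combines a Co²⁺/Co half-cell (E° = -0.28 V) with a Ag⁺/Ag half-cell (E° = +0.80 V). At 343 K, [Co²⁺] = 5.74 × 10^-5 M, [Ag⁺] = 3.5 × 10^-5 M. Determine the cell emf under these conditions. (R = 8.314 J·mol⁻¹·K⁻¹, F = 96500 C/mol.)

0.921 V

The Ag⁺/Ag couple has the higher reduction potential and acts as the cathode, so E°_cell = +0.80 − (-0.28) = 1.08 V.
Balancing electrons gives n = 2; the reaction quotient is Q = [Co²⁺]/[Ag⁺]^2 = 4.69 × 10^4.
E = E° − (RT/nF) ln Q = 1.08 − (8.314×343)/(2×96500) × (10.755) = 1.080 − 0.159 = 0.921 V.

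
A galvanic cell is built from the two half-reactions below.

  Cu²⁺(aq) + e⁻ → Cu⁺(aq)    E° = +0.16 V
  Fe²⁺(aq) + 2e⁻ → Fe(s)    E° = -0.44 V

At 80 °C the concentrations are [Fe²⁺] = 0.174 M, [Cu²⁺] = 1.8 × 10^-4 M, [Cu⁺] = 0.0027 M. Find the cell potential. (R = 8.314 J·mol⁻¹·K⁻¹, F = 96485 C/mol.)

The Cu²⁺/Cu⁺ couple has the higher reduction potential and acts as the cathode, so E°_cell = +0.16 − (-0.44) = 0.60 V.
Balancing electrons gives n = 2; the reaction quotient is Q = [Fe²⁺]·[Cu⁺]^2/[Cu²⁺]^2 = 39.1.
E = E° − (RT/nF) ln Q = 0.60 − (8.314×353)/(2×96485) × (3.667) = 0.600 − 0.056 = 0.544 V.

0.544 V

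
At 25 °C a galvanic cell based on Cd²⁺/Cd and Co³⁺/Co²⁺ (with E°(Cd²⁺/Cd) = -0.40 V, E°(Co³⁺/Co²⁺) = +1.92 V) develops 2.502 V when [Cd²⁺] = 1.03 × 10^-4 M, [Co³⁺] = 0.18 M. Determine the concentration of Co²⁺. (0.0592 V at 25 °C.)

0.015 M

From the Nernst equation, log Q = n(E° − E)/0.0592 = 2(2.32 − 2.502)/0.0592 = -6.149, so Q = 7.1 × 10^-7.
With Q = [Cd²⁺]·[Co²⁺]^2/[Co³⁺]^2 and the known concentrations, [Co²⁺]^2 in the numerator gives [Co²⁺] = 0.015 M.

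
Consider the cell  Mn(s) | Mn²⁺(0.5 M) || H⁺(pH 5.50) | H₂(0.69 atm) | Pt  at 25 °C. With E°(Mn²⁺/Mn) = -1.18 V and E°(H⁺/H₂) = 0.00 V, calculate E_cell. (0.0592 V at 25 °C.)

0.87 V

The hydrogen couple is the cathode, so E°_cell = 1.18 V; n = 2.
[H⁺] = 10^(−5.50) = 3.2 × 10^-6 M, and Q = [Mn²⁺]·P(H₂) / [H⁺]^2 = 3.45 × 10^10.
E = E° − (0.0592/2) log Q = 1.18 − (0.0592/2)(10.538) = 0.868 V.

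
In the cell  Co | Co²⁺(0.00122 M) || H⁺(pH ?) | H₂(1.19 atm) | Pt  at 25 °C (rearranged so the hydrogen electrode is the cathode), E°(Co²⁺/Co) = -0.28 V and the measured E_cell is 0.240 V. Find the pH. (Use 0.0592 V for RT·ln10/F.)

pH = 2.09

E°_cell = 0.28 V and n = 2.
log Q = n(E° − E)/0.0592 = 2×(0.28 − 0.240)/0.0592 = 1.351.
With Q = [Co²⁺]·P(H₂) / [H⁺]^2, solving for [H⁺] gives log[H⁺] = -2.095, so pH = 2.09.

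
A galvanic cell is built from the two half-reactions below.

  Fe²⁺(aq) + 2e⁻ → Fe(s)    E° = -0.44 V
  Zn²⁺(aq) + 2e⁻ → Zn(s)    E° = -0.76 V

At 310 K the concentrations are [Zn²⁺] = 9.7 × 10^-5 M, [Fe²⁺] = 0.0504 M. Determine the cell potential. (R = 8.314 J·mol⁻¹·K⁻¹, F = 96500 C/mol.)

The Fe²⁺/Fe couple has the higher reduction potential and acts as the cathode, so E°_cell = -0.44 − (-0.76) = 0.32 V.
Balancing electrons gives n = 2; the reaction quotient is Q = [Zn²⁺]/[Fe²⁺] = 0.00192.
E = E° − (RT/nF) ln Q = 0.32 − (8.314×310)/(2×96500) × (-6.253) = 0.320 + 0.084 = 0.404 V.

0.404 V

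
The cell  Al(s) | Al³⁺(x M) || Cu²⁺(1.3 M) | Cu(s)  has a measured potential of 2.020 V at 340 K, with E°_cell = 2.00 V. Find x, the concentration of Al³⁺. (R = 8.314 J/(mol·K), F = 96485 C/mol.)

From the Nernst equation, ln Q = nF(E° − E)/RT = 6×96485×(2.00 − 2.020)/(8.314×340) = -4.096, so Q = 0.0166.
With Q = [Al³⁺]^2/[Cu²⁺]^3 and the known concentrations, [Al³⁺]^2 in the numerator gives [Al³⁺] = 0.19 M.

0.19 M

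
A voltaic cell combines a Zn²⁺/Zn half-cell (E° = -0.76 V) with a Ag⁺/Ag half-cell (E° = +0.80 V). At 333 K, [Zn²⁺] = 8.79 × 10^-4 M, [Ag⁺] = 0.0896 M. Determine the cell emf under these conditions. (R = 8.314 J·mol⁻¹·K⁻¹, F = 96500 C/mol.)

The Ag⁺/Ag couple has the higher reduction potential and acts as the cathode, so E°_cell = +0.80 − (-0.76) = 1.56 V.
Balancing electrons gives n = 2; the reaction quotient is Q = [Zn²⁺]/[Ag⁺]^2 = 0.109.
E = E° − (RT/nF) ln Q = 1.56 − (8.314×333)/(2×96500) × (-2.212) = 1.560 + 0.032 = 1.592 V.

1.59 V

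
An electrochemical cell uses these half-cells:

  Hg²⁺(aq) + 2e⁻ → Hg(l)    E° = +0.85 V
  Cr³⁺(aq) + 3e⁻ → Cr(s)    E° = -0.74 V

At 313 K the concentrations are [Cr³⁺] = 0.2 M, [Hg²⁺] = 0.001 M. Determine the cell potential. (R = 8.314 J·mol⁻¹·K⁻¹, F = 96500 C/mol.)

The Hg²⁺/Hg couple has the higher reduction potential and acts as the cathode, so E°_cell = +0.85 − (-0.74) = 1.59 V.
Balancing electrons gives n = 6; the reaction quotient is Q = [Cr³⁺]^2/[Hg²⁺]^3 = 4 × 10^7.
E = E° − (RT/nF) ln Q = 1.59 − (8.314×313)/(6×96500) × (17.504) = 1.590 − 0.079 = 1.511 V.

1.51 V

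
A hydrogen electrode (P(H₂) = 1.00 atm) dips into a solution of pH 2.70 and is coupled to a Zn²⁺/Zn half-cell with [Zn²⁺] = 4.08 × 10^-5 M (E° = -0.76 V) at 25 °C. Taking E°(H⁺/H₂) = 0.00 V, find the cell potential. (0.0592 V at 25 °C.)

0.73 V

The hydrogen couple is the cathode, so E°_cell = 0.76 V; n = 2.
[H⁺] = 10^(−2.70) = 0.0020 M, and Q = [Zn²⁺]·P(H₂) / [H⁺]^2 = 10.2.
E = E° − (0.0592/2) log Q = 0.76 − (0.0592/2)(1.011) = 0.730 V.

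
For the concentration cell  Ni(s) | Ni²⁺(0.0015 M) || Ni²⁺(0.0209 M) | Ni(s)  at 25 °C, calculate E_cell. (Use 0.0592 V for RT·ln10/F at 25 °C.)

0.034 V

Both half-cells are Ni²⁺/Ni, so E°_cell = 0. The concentrated side is the cathode; the cell reaction moves Ni²⁺ from high to low concentration with n = 2.
Q = [Ni²⁺]_dilute/[Ni²⁺]_conc = 0.0015/0.0209 = 0.0718.
E = 0 − (0.0592/2) log Q = −(0.0592/2)(-1.144) = 0.0339 V.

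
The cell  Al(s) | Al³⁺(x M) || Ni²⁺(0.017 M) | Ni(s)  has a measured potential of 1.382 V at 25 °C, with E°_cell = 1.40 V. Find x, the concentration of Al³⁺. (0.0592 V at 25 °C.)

0.018 M

From the Nernst equation, log Q = n(E° − E)/0.0592 = 6(1.40 − 1.382)/0.0592 = 1.824, so Q = 66.7.
With Q = [Al³⁺]^2/[Ni²⁺]^3 and the known concentrations, [Al³⁺]^2 in the numerator gives [Al³⁺] = 0.018 M.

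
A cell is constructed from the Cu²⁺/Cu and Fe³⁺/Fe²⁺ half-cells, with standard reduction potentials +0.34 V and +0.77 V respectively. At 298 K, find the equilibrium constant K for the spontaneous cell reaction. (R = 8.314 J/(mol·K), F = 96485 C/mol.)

3.5 × 10^14

E°_cell = +0.77 − (+0.34) = 0.43 V, with n = 2 electrons transferred.
At equilibrium E = 0, so the Nernst equation gives ln K = nFE°/RT = (2)(96485)(0.43)/((8.314)(298)) = 33.49.
K = e^33.49 = 3.5 × 10^14.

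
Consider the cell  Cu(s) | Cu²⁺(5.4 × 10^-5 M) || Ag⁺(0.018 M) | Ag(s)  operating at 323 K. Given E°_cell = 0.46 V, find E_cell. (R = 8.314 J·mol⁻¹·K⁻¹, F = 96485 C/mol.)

Balancing electrons gives n = 2; the reaction quotient is Q = [Cu²⁺]/[Ag⁺]^2 = 0.167.
E = E° − (RT/nF) ln Q = 0.46 − (8.314×323)/(2×96485) × (-1.792) = 0.460 + 0.025 = 0.485 V.

0.485 V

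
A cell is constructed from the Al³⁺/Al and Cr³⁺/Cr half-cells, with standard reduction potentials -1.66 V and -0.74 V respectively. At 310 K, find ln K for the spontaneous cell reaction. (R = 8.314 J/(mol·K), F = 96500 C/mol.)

E°_cell = -0.74 − (-1.66) = 0.92 V, with n = 3 electrons transferred.
At equilibrium E = 0, so the Nernst equation gives ln K = nFE°/RT = (3)(96500)(0.92)/((8.314)(310)) = 103.34.

ln K = 103.3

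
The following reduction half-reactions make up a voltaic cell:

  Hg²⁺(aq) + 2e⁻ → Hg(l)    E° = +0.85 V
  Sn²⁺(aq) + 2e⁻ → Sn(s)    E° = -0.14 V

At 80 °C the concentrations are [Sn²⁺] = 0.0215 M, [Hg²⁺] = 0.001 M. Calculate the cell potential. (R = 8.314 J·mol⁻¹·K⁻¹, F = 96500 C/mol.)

0.943 V

The Hg²⁺/Hg couple has the higher reduction potential and acts as the cathode, so E°_cell = +0.85 − (-0.14) = 0.99 V.
Balancing electrons gives n = 2; the reaction quotient is Q = [Sn²⁺]/[Hg²⁺] = 21.5.
E = E° − (RT/nF) ln Q = 0.99 − (8.314×353)/(2×96500) × (3.068) = 0.990 − 0.047 = 0.943 V.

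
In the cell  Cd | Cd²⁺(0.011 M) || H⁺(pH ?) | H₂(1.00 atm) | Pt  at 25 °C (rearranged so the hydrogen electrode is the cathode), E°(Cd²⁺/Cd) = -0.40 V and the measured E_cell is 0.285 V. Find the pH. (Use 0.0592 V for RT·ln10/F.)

pH = 2.92

E°_cell = 0.40 V and n = 2.
log Q = n(E° − E)/0.0592 = 2×(0.40 − 0.285)/0.0592 = 3.885.
With Q = [Cd²⁺]·P(H₂) / [H⁺]^2, solving for [H⁺] gives log[H⁺] = -2.922, so pH = 2.92.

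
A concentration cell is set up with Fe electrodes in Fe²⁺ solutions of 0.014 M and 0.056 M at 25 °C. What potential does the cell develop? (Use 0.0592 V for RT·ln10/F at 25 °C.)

0.018 V

Both half-cells are Fe²⁺/Fe, so E°_cell = 0. The concentrated side is the cathode; the cell reaction moves Fe²⁺ from high to low concentration with n = 2.
Q = [Fe²⁺]_dilute/[Fe²⁺]_conc = 0.014/0.056 = 0.250.
E = 0 − (0.0592/2) log Q = −(0.0592/2)(-0.602) = 0.0178 V.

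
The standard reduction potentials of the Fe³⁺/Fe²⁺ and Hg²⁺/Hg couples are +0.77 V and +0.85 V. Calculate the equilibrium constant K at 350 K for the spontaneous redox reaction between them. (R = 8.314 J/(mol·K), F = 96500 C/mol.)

200

E°_cell = +0.85 − (+0.77) = 0.08 V, with n = 2 electrons transferred.
At equilibrium E = 0, so the Nernst equation gives ln K = nFE°/RT = (2)(96500)(0.08)/((8.314)(350)) = 5.31.
K = e^5.31 = 200.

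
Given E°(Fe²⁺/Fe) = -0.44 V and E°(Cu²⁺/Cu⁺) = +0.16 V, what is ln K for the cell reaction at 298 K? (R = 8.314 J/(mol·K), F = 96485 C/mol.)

ln K = 46.7

E°_cell = +0.16 − (-0.44) = 0.60 V, with n = 2 electrons transferred.
At equilibrium E = 0, so the Nernst equation gives ln K = nFE°/RT = (2)(96485)(0.60)/((8.314)(298)) = 46.73.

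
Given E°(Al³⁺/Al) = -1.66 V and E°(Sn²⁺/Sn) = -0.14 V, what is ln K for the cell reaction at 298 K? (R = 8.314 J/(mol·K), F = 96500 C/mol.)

E°_cell = -0.14 − (-1.66) = 1.52 V, with n = 6 electrons transferred.
At equilibrium E = 0, so the Nernst equation gives ln K = nFE°/RT = (6)(96500)(1.52)/((8.314)(298)) = 355.22.

ln K = 355.2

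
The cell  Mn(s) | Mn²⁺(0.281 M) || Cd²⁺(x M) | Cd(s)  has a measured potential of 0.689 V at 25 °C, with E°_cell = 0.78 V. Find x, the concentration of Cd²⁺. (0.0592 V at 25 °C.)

From the Nernst equation, log Q = n(E° − E)/0.0592 = 2(0.78 − 0.689)/0.0592 = 3.074, so Q = 1190.
With Q = [Mn²⁺]/[Cd²⁺] and the known concentrations, [Cd²⁺] in the denominator gives [Cd²⁺] = 2.4 × 10^-4 M.

2.4 × 10^-4 M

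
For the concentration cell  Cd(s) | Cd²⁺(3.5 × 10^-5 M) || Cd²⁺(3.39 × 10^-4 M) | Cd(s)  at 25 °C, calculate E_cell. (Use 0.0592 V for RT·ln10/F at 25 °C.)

0.029 V

Both half-cells are Cd²⁺/Cd, so E°_cell = 0. The concentrated side is the cathode; the cell reaction moves Cd²⁺ from high to low concentration with n = 2.
Q = [Cd²⁺]_dilute/[Cd²⁺]_conc = 3.5 × 10^-5/3.39 × 10^-4 = 0.103.
E = 0 − (0.0592/2) log Q = −(0.0592/2)(-0.986) = 0.0292 V.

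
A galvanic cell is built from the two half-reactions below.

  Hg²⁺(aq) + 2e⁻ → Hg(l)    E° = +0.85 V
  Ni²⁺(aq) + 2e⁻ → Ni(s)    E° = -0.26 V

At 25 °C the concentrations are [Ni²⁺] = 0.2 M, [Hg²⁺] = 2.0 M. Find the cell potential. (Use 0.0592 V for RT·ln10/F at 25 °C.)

1.14 V

The Hg²⁺/Hg couple has the higher reduction potential and acts as the cathode, so E°_cell = +0.85 − (-0.26) = 1.11 V.
Balancing electrons gives n = 2; the reaction quotient is Q = [Ni²⁺]/[Hg²⁺] = 0.100.
At 25 °C, E = E° − (0.0592/n) log Q = 1.11 − (0.0592/2)(-1.000) = 1.110 + 0.030 = 1.140 V.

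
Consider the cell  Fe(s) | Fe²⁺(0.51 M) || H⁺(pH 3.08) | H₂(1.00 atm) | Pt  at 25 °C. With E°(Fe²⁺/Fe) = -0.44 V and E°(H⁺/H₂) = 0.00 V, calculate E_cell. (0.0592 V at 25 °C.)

0.27 V

The hydrogen couple is the cathode, so E°_cell = 0.44 V; n = 2.
[H⁺] = 10^(−3.08) = 8.3 × 10^-4 M, and Q = [Fe²⁺]·P(H₂) / [H⁺]^2 = 7.37 × 10^5.
E = E° − (0.0592/2) log Q = 0.44 − (0.0592/2)(5.868) = 0.266 V.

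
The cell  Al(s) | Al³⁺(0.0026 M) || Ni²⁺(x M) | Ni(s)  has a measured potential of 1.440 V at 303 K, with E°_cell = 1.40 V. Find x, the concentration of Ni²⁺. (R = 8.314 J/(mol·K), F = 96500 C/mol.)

0.41 M

From the Nernst equation, ln Q = nF(E° − E)/RT = 6×96500×(1.40 − 1.440)/(8.314×303) = -9.194, so Q = 1.02 × 10^-4.
With Q = [Al³⁺]^2/[Ni²⁺]^3 and the known concentrations, [Ni²⁺]^3 in the denominator gives [Ni²⁺] = 0.41 M.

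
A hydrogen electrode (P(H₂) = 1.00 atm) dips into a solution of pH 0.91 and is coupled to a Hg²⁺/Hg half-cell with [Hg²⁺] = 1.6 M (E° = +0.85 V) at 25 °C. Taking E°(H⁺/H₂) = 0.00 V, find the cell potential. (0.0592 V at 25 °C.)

0.91 V

The Hg²⁺/Hg couple is the cathode, so E°_cell = 0.85 V; n = 2.
[H⁺] = 10^(−0.91) = 0.12 M, and Q = [H⁺]^2 / ([Hg²⁺]·P(H₂)) = 0.00946.
E = E° − (0.0592/2) log Q = 0.85 − (0.0592/2)(-2.024) = 0.910 V.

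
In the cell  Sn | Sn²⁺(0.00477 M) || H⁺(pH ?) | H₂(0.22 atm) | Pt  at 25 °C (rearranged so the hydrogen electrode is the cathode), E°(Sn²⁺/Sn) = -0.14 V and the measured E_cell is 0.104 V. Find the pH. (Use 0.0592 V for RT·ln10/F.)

pH = 2.10

E°_cell = 0.14 V and n = 2.
log Q = n(E° − E)/0.0592 = 2×(0.14 − 0.104)/0.0592 = 1.216.
With Q = [Sn²⁺]·P(H₂) / [H⁺]^2, solving for [H⁺] gives log[H⁺] = -2.098, so pH = 2.10.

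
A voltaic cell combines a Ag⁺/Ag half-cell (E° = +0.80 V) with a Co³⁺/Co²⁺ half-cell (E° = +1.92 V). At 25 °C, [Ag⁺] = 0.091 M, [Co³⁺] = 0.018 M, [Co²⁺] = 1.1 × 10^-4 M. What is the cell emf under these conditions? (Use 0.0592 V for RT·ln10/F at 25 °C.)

1.31 V

The Co³⁺/Co²⁺ couple has the higher reduction potential and acts as the cathode, so E°_cell = +1.92 − (+0.80) = 1.12 V.
Balancing electrons gives n = 1; the reaction quotient is Q = [Ag⁺]·[Co²⁺]/[Co³⁺] = 5.56 × 10^-4.
At 25 °C, E = E° − (0.0592/n) log Q = 1.12 − (0.0592/1)(-3.255) = 1.120 + 0.193 = 1.313 V.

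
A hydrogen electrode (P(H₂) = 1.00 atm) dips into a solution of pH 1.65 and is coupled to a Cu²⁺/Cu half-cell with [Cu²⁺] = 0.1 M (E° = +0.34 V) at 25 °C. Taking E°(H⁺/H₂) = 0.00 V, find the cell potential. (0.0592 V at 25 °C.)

0.41 V

The Cu²⁺/Cu couple is the cathode, so E°_cell = 0.34 V; n = 2.
[H⁺] = 10^(−1.65) = 0.022 M, and Q = [H⁺]^2 / ([Cu²⁺]·P(H₂)) = 0.00501.
E = E° − (0.0592/2) log Q = 0.34 − (0.0592/2)(-2.300) = 0.408 V.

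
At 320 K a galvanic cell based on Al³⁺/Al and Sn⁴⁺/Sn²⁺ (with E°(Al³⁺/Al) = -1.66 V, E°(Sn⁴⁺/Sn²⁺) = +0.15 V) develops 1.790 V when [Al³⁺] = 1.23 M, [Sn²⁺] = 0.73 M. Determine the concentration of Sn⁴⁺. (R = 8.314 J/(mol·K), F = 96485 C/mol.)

From the Nernst equation, ln Q = nF(E° − E)/RT = 6×96485×(1.81 − 1.790)/(8.314×320) = 4.352, so Q = 77.6.
With Q = [Al³⁺]^2·[Sn²⁺]^3/[Sn⁴⁺]^3 and the known concentrations, [Sn⁴⁺]^3 in the denominator gives [Sn⁴⁺] = 0.2 M.

0.2 M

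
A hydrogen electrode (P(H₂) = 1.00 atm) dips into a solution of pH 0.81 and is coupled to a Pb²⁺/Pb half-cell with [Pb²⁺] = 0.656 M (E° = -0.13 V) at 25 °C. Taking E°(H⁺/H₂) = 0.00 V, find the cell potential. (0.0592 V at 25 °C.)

The hydrogen couple is the cathode, so E°_cell = 0.13 V; n = 2.
[H⁺] = 10^(−0.81) = 0.15 M, and Q = [Pb²⁺]·P(H₂) / [H⁺]^2 = 27.3.
E = E° − (0.0592/2) log Q = 0.13 − (0.0592/2)(1.437) = 0.087 V.

0.087 V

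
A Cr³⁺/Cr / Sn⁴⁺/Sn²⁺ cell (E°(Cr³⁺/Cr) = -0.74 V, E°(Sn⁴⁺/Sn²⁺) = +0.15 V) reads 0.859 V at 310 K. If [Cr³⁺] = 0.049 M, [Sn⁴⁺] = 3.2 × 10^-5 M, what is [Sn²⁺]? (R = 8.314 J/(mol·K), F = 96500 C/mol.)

0.0024 M

From the Nernst equation, ln Q = nF(E° − E)/RT = 6×96500×(0.89 − 0.859)/(8.314×310) = 6.964, so Q = 1060.
With Q = [Cr³⁺]^2·[Sn²⁺]^3/[Sn⁴⁺]^3 and the known concentrations, [Sn²⁺]^3 in the numerator gives [Sn²⁺] = 0.0024 M.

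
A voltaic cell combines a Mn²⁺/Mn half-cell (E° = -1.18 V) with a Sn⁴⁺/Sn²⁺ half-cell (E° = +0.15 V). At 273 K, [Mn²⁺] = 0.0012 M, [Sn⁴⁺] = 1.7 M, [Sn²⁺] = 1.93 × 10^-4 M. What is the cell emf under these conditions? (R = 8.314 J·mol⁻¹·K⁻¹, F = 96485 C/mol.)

The Sn⁴⁺/Sn²⁺ couple has the higher reduction potential and acts as the cathode, so E°_cell = +0.15 − (-1.18) = 1.33 V.
Balancing electrons gives n = 2; the reaction quotient is Q = [Mn²⁺]·[Sn²⁺]/[Sn⁴⁺] = 1.36 × 10^-7.
E = E° − (RT/nF) ln Q = 1.33 − (8.314×273)/(2×96485) × (-15.809) = 1.330 + 0.186 = 1.516 V.

1.52 V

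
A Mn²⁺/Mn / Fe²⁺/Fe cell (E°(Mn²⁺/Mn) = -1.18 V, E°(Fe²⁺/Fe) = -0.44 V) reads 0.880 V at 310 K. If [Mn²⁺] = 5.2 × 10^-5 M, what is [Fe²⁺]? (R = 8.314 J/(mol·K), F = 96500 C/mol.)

From the Nernst equation, ln Q = nF(E° − E)/RT = 2×96500×(0.74 − 0.880)/(8.314×310) = -10.484, so Q = 2.8 × 10^-5.
With Q = [Mn²⁺]/[Fe²⁺] and the known concentrations, [Fe²⁺] in the denominator gives [Fe²⁺] = 1.9 M.

1.9 M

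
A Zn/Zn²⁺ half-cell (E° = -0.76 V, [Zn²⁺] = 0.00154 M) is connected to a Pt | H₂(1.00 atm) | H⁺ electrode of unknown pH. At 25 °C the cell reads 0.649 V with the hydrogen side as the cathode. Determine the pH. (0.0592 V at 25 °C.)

E°_cell = 0.76 V and n = 2.
log Q = n(E° − E)/0.0592 = 2×(0.76 − 0.649)/0.0592 = 3.750.
With Q = [Zn²⁺]·P(H₂) / [H⁺]^2, solving for [H⁺] gives log[H⁺] = -3.281, so pH = 3.28.

pH = 3.28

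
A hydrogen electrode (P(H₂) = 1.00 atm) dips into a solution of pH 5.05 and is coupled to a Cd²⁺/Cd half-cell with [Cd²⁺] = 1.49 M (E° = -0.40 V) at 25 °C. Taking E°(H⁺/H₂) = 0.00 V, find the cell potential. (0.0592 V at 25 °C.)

The hydrogen couple is the cathode, so E°_cell = 0.40 V; n = 2.
[H⁺] = 10^(−5.05) = 8.9 × 10^-6 M, and Q = [Cd²⁺]·P(H₂) / [H⁺]^2 = 1.88 × 10^10.
E = E° − (0.0592/2) log Q = 0.40 − (0.0592/2)(10.273) = 0.096 V.

0.096 V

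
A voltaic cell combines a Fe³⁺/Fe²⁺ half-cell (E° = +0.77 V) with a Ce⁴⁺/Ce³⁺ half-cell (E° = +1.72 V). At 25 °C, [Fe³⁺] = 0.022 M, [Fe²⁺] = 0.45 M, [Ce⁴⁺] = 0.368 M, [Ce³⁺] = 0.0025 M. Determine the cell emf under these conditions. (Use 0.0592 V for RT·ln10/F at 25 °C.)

1.16 V

The Ce⁴⁺/Ce³⁺ couple has the higher reduction potential and acts as the cathode, so E°_cell = +1.72 − (+0.77) = 0.95 V.
Balancing electrons gives n = 1; the reaction quotient is Q = [Fe³⁺]·[Ce³⁺]/([Fe²⁺]·[Ce⁴⁺]) = 3.32 × 10^-4.
At 25 °C, E = E° − (0.0592/n) log Q = 0.95 − (0.0592/1)(-3.479) = 0.950 + 0.206 = 1.156 V.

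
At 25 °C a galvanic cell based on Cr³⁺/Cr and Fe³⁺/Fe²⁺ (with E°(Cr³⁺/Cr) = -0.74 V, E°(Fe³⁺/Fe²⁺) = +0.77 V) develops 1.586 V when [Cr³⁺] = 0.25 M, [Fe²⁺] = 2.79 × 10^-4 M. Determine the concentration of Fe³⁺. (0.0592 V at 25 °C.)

0.0034 M

From the Nernst equation, log Q = n(E° − E)/0.0592 = 3(1.51 − 1.586)/0.0592 = -3.851, so Q = 1.41 × 10^-4.
With Q = [Cr³⁺]·[Fe²⁺]^3/[Fe³⁺]^3 and the known concentrations, [Fe³⁺]^3 in the denominator gives [Fe³⁺] = 0.0034 M.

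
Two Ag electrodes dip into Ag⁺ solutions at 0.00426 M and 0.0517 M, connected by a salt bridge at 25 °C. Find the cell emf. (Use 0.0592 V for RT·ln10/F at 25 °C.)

0.064 V

Both half-cells are Ag⁺/Ag, so E°_cell = 0. The concentrated side is the cathode; the cell reaction moves Ag⁺ from high to low concentration with n = 1.
Q = [Ag⁺]_dilute/[Ag⁺]_conc = 0.00426/0.0517 = 0.0824.
E = 0 − (0.0592/1) log Q = −(0.0592/1)(-1.084) = 0.0642 V.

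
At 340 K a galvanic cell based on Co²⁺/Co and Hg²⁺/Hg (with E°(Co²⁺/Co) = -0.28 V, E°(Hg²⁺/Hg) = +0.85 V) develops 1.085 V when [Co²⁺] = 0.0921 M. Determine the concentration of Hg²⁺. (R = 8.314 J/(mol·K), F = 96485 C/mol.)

From the Nernst equation, ln Q = nF(E° − E)/RT = 2×96485×(1.13 − 1.085)/(8.314×340) = 3.072, so Q = 21.6.
With Q = [Co²⁺]/[Hg²⁺] and the known concentrations, [Hg²⁺] in the denominator gives [Hg²⁺] = 0.0043 M.

0.0043 M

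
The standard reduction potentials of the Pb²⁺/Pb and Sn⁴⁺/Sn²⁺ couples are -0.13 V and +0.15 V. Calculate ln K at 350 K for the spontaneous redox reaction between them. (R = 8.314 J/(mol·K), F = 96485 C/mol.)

E°_cell = +0.15 − (-0.13) = 0.28 V, with n = 2 electrons transferred.
At equilibrium E = 0, so the Nernst equation gives ln K = nFE°/RT = (2)(96485)(0.28)/((8.314)(350)) = 18.57.

ln K = 18.6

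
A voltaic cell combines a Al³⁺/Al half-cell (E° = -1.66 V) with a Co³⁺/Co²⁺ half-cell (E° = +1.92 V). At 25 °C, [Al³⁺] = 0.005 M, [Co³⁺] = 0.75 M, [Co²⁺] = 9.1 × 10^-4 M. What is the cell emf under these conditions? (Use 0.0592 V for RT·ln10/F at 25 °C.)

3.80 V

The Co³⁺/Co²⁺ couple has the higher reduction potential and acts as the cathode, so E°_cell = +1.92 − (-1.66) = 3.58 V.
Balancing electrons gives n = 3; the reaction quotient is Q = [Al³⁺]·[Co²⁺]^3/[Co³⁺]^3 = 8.93 × 10^-12.
At 25 °C, E = E° − (0.0592/n) log Q = 3.58 − (0.0592/3)(-11.049) = 3.580 + 0.218 = 3.798 V.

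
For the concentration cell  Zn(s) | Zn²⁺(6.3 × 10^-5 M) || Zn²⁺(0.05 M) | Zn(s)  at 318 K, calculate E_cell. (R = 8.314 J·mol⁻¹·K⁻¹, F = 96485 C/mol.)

Both half-cells are Zn²⁺/Zn, so E°_cell = 0. The concentrated side is the cathode; the cell reaction moves Zn²⁺ from high to low concentration with n = 2.
Q = [Zn²⁺]_dilute/[Zn²⁺]_conc = 6.3 × 10^-5/0.05 = 0.00126.
E = 0 − (RT/nF) ln Q = −((8.314×318)/(2×96485))(-6.677) = 0.0915 V.

0.091 V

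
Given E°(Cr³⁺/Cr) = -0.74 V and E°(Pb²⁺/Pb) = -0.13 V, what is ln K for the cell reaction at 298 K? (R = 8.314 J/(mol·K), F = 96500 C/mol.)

ln K = 142.6

E°_cell = -0.13 − (-0.74) = 0.61 V, with n = 6 electrons transferred.
At equilibrium E = 0, so the Nernst equation gives ln K = nFE°/RT = (6)(96500)(0.61)/((8.314)(298)) = 142.55.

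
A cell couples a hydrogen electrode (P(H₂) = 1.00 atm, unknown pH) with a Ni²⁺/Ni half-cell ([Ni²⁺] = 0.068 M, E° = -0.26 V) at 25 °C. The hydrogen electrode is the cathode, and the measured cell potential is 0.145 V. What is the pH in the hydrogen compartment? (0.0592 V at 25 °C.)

pH = 2.53

E°_cell = 0.26 V and n = 2.
log Q = n(E° − E)/0.0592 = 2×(0.26 − 0.145)/0.0592 = 3.885.
With Q = [Ni²⁺]·P(H₂) / [H⁺]^2, solving for [H⁺] gives log[H⁺] = -2.526, so pH = 2.53.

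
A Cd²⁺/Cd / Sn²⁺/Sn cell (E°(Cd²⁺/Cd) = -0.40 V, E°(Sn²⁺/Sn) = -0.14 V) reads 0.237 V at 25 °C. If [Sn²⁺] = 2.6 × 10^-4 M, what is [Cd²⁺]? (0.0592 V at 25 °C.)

From the Nernst equation, log Q = n(E° − E)/0.0592 = 2(0.26 − 0.237)/0.0592 = 0.777, so Q = 5.98.
With Q = [Cd²⁺]/[Sn²⁺] and the known concentrations, [Cd²⁺] in the numerator gives [Cd²⁺] = 0.0016 M.

0.0016 M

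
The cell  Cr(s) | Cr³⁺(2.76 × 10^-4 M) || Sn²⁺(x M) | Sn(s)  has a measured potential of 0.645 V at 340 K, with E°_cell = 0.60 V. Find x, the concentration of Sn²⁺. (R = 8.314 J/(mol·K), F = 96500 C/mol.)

0.092 M

From the Nernst equation, ln Q = nF(E° − E)/RT = 6×96500×(0.60 − 0.645)/(8.314×340) = -9.217, so Q = 9.93 × 10^-5.
With Q = [Cr³⁺]^2/[Sn²⁺]^3 and the known concentrations, [Sn²⁺]^3 in the denominator gives [Sn²⁺] = 0.092 M.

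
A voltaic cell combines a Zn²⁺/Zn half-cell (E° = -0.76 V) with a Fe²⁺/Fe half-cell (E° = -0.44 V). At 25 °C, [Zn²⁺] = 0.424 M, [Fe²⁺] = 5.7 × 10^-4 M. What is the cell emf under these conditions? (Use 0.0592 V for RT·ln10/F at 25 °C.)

0.235 V

The Fe²⁺/Fe couple has the higher reduction potential and acts as the cathode, so E°_cell = -0.44 − (-0.76) = 0.32 V.
Balancing electrons gives n = 2; the reaction quotient is Q = [Zn²⁺]/[Fe²⁺] = 744.
At 25 °C, E = E° − (0.0592/n) log Q = 0.32 − (0.0592/2)(2.871) = 0.320 − 0.085 = 0.235 V.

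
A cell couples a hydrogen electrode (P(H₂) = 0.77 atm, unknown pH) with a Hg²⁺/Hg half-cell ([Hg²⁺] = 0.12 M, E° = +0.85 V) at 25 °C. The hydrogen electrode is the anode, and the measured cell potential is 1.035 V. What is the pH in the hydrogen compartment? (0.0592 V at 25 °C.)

E°_cell = 0.85 V and n = 2.
log Q = n(E° − E)/0.0592 = 2×(0.85 − 1.035)/0.0592 = -6.250.
With Q = [H⁺]^2 / ([Hg²⁺]·P(H₂)), solving for [H⁺] gives log[H⁺] = -3.642, so pH = 3.64.

pH = 3.64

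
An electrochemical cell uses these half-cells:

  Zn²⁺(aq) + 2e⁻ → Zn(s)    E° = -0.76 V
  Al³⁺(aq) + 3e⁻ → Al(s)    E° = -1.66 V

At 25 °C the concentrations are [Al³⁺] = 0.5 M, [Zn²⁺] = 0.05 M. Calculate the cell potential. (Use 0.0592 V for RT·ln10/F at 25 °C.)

The Zn²⁺/Zn couple has the higher reduction potential and acts as the cathode, so E°_cell = -0.76 − (-1.66) = 0.90 V.
Balancing electrons gives n = 6; the reaction quotient is Q = [Al³⁺]^2/[Zn²⁺]^3 = 2000.
At 25 °C, E = E° − (0.0592/n) log Q = 0.90 − (0.0592/6)(3.301) = 0.900 − 0.033 = 0.867 V.

0.867 V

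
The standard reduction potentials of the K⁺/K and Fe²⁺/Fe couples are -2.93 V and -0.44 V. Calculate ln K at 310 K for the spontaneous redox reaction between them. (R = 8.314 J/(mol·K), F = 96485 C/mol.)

E°_cell = -0.44 − (-2.93) = 2.49 V, with n = 2 electrons transferred.
At equilibrium E = 0, so the Nernst equation gives ln K = nFE°/RT = (2)(96485)(2.49)/((8.314)(310)) = 186.43.

ln K = 186.4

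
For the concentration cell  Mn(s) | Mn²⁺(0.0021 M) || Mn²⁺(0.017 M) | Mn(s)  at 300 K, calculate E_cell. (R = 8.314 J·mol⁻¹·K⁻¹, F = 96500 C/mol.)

Both half-cells are Mn²⁺/Mn, so E°_cell = 0. The concentrated side is the cathode; the cell reaction moves Mn²⁺ from high to low concentration with n = 2.
Q = [Mn²⁺]_dilute/[Mn²⁺]_conc = 0.0021/0.017 = 0.124.
E = 0 − (RT/nF) ln Q = −((8.314×300)/(2×96500))(-2.091) = 0.0270 V.

0.027 V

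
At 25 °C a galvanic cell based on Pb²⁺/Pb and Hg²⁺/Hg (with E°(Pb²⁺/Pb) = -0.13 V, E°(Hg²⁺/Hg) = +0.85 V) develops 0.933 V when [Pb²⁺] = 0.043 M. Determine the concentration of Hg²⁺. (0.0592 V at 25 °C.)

From the Nernst equation, log Q = n(E° − E)/0.0592 = 2(0.98 − 0.933)/0.0592 = 1.588, so Q = 38.7.
With Q = [Pb²⁺]/[Hg²⁺] and the known concentrations, [Hg²⁺] in the denominator gives [Hg²⁺] = 0.0011 M.

0.0011 M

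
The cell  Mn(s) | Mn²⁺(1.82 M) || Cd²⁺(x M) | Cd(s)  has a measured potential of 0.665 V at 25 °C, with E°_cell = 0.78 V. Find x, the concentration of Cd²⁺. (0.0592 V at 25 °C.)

2.4 × 10^-4 M

From the Nernst equation, log Q = n(E° − E)/0.0592 = 2(0.78 − 0.665)/0.0592 = 3.885, so Q = 7680.
With Q = [Mn²⁺]/[Cd²⁺] and the known concentrations, [Cd²⁺] in the denominator gives [Cd²⁺] = 2.4 × 10^-4 M.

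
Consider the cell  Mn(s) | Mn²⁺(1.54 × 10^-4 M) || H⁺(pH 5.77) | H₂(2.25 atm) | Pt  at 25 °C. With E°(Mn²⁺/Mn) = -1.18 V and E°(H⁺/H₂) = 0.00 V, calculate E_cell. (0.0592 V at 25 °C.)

0.94 V

The hydrogen couple is the cathode, so E°_cell = 1.18 V; n = 2.
[H⁺] = 10^(−5.77) = 1.7 × 10^-6 M, and Q = [Mn²⁺]·P(H₂) / [H⁺]^2 = 1.2 × 10^8.
E = E° − (0.0592/2) log Q = 1.18 − (0.0592/2)(8.080) = 0.941 V.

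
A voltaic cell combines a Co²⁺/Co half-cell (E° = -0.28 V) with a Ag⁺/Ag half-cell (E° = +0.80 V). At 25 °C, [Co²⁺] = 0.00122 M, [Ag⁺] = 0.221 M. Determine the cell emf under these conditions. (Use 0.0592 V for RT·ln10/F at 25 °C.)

The Ag⁺/Ag couple has the higher reduction potential and acts as the cathode, so E°_cell = +0.80 − (-0.28) = 1.08 V.
Balancing electrons gives n = 2; the reaction quotient is Q = [Co²⁺]/[Ag⁺]^2 = 0.0250.
At 25 °C, E = E° − (0.0592/n) log Q = 1.08 − (0.0592/2)(-1.602) = 1.080 + 0.047 = 1.127 V.

1.13 V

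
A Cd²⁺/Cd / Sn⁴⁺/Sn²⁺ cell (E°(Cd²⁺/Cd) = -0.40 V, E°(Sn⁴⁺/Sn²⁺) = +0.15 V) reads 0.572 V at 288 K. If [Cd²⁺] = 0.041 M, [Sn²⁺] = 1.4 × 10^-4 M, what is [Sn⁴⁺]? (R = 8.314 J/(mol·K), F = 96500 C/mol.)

From the Nernst equation, ln Q = nF(E° − E)/RT = 2×96500×(0.55 − 0.572)/(8.314×288) = -1.773, so Q = 0.170.
With Q = [Cd²⁺]·[Sn²⁺]/[Sn⁴⁺] and the known concentrations, [Sn⁴⁺] in the denominator gives [Sn⁴⁺] = 3.4 × 10^-5 M.

3.4 × 10^-5 M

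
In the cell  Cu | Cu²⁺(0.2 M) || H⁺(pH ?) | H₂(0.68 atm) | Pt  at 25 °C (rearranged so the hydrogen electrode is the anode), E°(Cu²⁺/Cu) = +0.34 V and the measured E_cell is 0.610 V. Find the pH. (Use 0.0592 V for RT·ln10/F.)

pH = 4.99

E°_cell = 0.34 V and n = 2.
log Q = n(E° − E)/0.0592 = 2×(0.34 − 0.610)/0.0592 = -9.122.
With Q = [H⁺]^2 / ([Cu²⁺]·P(H₂)), solving for [H⁺] gives log[H⁺] = -4.994, so pH = 4.99.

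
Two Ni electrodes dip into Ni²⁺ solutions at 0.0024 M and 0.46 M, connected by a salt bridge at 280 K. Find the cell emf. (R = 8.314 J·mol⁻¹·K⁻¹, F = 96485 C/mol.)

0.063 V

Both half-cells are Ni²⁺/Ni, so E°_cell = 0. The concentrated side is the cathode; the cell reaction moves Ni²⁺ from high to low concentration with n = 2.
Q = [Ni²⁺]_dilute/[Ni²⁺]_conc = 0.0024/0.46 = 0.00522.
E = 0 − (RT/nF) ln Q = −((8.314×280)/(2×96485))(-5.256) = 0.0634 V.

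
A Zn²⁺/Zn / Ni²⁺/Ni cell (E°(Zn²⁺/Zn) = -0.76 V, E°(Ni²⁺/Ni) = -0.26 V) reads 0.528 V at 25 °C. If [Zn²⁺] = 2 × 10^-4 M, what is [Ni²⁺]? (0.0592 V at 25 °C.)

0.0018 M

From the Nernst equation, log Q = n(E° − E)/0.0592 = 2(0.50 − 0.528)/0.0592 = -0.946, so Q = 0.113.
With Q = [Zn²⁺]/[Ni²⁺] and the known concentrations, [Ni²⁺] in the denominator gives [Ni²⁺] = 0.0018 M.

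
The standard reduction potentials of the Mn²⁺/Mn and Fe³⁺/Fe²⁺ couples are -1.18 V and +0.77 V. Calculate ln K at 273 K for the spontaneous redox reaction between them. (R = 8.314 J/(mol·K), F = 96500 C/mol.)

ln K = 165.8

E°_cell = +0.77 − (-1.18) = 1.95 V, with n = 2 electrons transferred.
At equilibrium E = 0, so the Nernst equation gives ln K = nFE°/RT = (2)(96500)(1.95)/((8.314)(273)) = 165.81.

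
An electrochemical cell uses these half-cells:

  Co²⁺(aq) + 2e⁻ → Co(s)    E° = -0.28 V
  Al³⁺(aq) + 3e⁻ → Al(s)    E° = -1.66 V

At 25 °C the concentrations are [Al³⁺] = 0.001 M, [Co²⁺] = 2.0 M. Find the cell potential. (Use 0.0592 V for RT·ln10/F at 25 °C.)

The Co²⁺/Co couple has the higher reduction potential and acts as the cathode, so E°_cell = -0.28 − (-1.66) = 1.38 V.
Balancing electrons gives n = 6; the reaction quotient is Q = [Al³⁺]^2/[Co²⁺]^3 = 1.25 × 10^-7.
At 25 °C, E = E° − (0.0592/n) log Q = 1.38 − (0.0592/6)(-6.903) = 1.380 + 0.068 = 1.448 V.

1.45 V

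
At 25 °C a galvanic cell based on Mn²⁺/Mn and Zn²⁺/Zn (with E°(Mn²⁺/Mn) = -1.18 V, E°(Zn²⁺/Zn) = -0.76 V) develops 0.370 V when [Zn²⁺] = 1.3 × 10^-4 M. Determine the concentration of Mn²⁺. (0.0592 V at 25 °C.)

0.0064 M

From the Nernst equation, log Q = n(E° − E)/0.0592 = 2(0.42 − 0.370)/0.0592 = 1.689, so Q = 48.9.
With Q = [Mn²⁺]/[Zn²⁺] and the known concentrations, [Mn²⁺] in the numerator gives [Mn²⁺] = 0.0064 M.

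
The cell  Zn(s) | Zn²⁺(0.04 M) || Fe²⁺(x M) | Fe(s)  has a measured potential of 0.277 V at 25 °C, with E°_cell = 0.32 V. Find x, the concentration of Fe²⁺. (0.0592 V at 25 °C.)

From the Nernst equation, log Q = n(E° − E)/0.0592 = 2(0.32 − 0.277)/0.0592 = 1.453, so Q = 28.4.
With Q = [Zn²⁺]/[Fe²⁺] and the known concentrations, [Fe²⁺] in the denominator gives [Fe²⁺] = 0.0014 M.

0.0014 M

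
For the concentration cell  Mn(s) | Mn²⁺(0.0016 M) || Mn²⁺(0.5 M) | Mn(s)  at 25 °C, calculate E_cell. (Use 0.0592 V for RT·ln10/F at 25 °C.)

Both half-cells are Mn²⁺/Mn, so E°_cell = 0. The concentrated side is the cathode; the cell reaction moves Mn²⁺ from high to low concentration with n = 2.
Q = [Mn²⁺]_dilute/[Mn²⁺]_conc = 0.0016/0.5 = 0.00320.
E = 0 − (0.0592/2) log Q = −(0.0592/2)(-2.495) = 0.0739 V.

0.074 V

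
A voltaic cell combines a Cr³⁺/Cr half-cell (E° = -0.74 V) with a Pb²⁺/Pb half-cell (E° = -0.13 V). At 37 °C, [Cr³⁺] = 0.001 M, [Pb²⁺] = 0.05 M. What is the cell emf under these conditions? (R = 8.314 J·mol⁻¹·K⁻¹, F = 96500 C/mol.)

0.631 V

The Pb²⁺/Pb couple has the higher reduction potential and acts as the cathode, so E°_cell = -0.13 − (-0.74) = 0.61 V.
Balancing electrons gives n = 6; the reaction quotient is Q = [Cr³⁺]^2/[Pb²⁺]^3 = 0.00800.
E = E° − (RT/nF) ln Q = 0.61 − (8.314×310)/(6×96500) × (-4.828) = 0.610 + 0.021 = 0.631 V.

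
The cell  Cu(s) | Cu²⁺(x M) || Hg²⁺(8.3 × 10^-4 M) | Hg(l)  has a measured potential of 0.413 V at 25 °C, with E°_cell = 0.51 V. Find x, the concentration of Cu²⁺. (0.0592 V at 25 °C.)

1.6 M

From the Nernst equation, log Q = n(E° − E)/0.0592 = 2(0.51 − 0.413)/0.0592 = 3.277, so Q = 1890.
With Q = [Cu²⁺]/[Hg²⁺] and the known concentrations, [Cu²⁺] in the numerator gives [Cu²⁺] = 1.6 M.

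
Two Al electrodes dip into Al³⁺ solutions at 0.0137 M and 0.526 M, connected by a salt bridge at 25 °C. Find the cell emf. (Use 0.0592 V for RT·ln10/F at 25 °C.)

0.031 V

Both half-cells are Al³⁺/Al, so E°_cell = 0. The concentrated side is the cathode; the cell reaction moves Al³⁺ from high to low concentration with n = 3.
Q = [Al³⁺]_dilute/[Al³⁺]_conc = 0.0137/0.526 = 0.0260.
E = 0 − (0.0592/3) log Q = −(0.0592/3)(-1.584) = 0.0313 V.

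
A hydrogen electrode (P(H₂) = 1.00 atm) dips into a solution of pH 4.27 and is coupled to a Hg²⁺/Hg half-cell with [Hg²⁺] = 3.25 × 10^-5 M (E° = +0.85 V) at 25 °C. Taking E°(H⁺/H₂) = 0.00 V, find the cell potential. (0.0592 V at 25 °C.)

0.97 V

The Hg²⁺/Hg couple is the cathode, so E°_cell = 0.85 V; n = 2.
[H⁺] = 10^(−4.27) = 5.4 × 10^-5 M, and Q = [H⁺]^2 / ([Hg²⁺]·P(H₂)) = 8.87 × 10^-5.
E = E° − (0.0592/2) log Q = 0.85 − (0.0592/2)(-4.052) = 0.970 V.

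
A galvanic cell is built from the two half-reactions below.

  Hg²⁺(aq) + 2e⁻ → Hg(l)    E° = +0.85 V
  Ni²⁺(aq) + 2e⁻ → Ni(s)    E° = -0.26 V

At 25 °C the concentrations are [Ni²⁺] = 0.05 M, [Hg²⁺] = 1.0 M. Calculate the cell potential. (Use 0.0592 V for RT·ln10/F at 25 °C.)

1.15 V

The Hg²⁺/Hg couple has the higher reduction potential and acts as the cathode, so E°_cell = +0.85 − (-0.26) = 1.11 V.
Balancing electrons gives n = 2; the reaction quotient is Q = [Ni²⁺]/[Hg²⁺] = 0.0500.
At 25 °C, E = E° − (0.0592/n) log Q = 1.11 − (0.0592/2)(-1.301) = 1.110 + 0.039 = 1.149 V.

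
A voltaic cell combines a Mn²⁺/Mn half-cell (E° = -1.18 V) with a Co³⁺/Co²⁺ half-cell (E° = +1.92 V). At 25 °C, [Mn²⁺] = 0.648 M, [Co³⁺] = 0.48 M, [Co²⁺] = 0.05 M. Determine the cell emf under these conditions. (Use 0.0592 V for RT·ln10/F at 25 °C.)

The Co³⁺/Co²⁺ couple has the higher reduction potential and acts as the cathode, so E°_cell = +1.92 − (-1.18) = 3.10 V.
Balancing electrons gives n = 2; the reaction quotient is Q = [Mn²⁺]·[Co²⁺]^2/[Co³⁺]^2 = 0.00703.
At 25 °C, E = E° − (0.0592/n) log Q = 3.10 − (0.0592/2)(-2.153) = 3.100 + 0.064 = 3.164 V.

3.16 V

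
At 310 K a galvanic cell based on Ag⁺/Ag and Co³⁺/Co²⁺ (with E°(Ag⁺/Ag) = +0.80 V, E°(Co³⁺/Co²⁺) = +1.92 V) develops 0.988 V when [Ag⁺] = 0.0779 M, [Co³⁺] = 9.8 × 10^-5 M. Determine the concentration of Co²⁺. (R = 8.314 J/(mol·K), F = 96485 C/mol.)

0.18 M

From the Nernst equation, ln Q = nF(E° − E)/RT = 1×96485×(1.12 − 0.988)/(8.314×310) = 4.942, so Q = 140.
With Q = [Ag⁺]·[Co²⁺]/[Co³⁺] and the known concentrations, [Co²⁺] in the numerator gives [Co²⁺] = 0.18 M.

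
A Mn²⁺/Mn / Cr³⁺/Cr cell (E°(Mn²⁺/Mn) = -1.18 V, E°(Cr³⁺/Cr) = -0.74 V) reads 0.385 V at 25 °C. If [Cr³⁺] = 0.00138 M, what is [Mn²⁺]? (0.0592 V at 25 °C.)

From the Nernst equation, log Q = n(E° − E)/0.0592 = 6(0.44 − 0.385)/0.0592 = 5.574, so Q = 3.75 × 10^5.
With Q = [Mn²⁺]^3/[Cr³⁺]^2 and the known concentrations, [Mn²⁺]^3 in the numerator gives [Mn²⁺] = 0.89 M.

0.89 M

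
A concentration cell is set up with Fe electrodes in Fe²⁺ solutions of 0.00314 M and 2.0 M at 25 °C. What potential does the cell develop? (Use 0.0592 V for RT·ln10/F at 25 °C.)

Both half-cells are Fe²⁺/Fe, so E°_cell = 0. The concentrated side is the cathode; the cell reaction moves Fe²⁺ from high to low concentration with n = 2.
Q = [Fe²⁺]_dilute/[Fe²⁺]_conc = 0.00314/2.0 = 0.00157.
E = 0 − (0.0592/2) log Q = −(0.0592/2)(-2.804) = 0.0830 V.

0.083 V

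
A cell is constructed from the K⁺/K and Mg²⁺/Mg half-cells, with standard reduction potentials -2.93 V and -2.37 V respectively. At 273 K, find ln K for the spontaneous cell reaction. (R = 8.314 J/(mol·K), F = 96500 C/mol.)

E°_cell = -2.37 − (-2.93) = 0.56 V, with n = 2 electrons transferred.
At equilibrium E = 0, so the Nernst equation gives ln K = nFE°/RT = (2)(96500)(0.56)/((8.314)(273)) = 47.62.

ln K = 47.6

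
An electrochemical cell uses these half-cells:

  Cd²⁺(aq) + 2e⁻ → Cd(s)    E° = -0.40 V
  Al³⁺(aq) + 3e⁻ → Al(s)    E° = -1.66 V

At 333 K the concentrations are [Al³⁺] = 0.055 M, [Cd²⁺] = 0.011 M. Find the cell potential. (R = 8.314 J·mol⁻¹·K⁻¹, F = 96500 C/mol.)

The Cd²⁺/Cd couple has the higher reduction potential and acts as the cathode, so E°_cell = -0.40 − (-1.66) = 1.26 V.
Balancing electrons gives n = 6; the reaction quotient is Q = [Al³⁺]^2/[Cd²⁺]^3 = 2270.
E = E° − (RT/nF) ln Q = 1.26 − (8.314×333)/(6×96500) × (7.729) = 1.260 − 0.037 = 1.223 V.

1.22 V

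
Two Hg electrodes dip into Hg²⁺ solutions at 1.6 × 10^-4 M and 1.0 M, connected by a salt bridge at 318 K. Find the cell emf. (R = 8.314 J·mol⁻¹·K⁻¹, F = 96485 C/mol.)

Both half-cells are Hg²⁺/Hg, so E°_cell = 0. The concentrated side is the cathode; the cell reaction moves Hg²⁺ from high to low concentration with n = 2.
Q = [Hg²⁺]_dilute/[Hg²⁺]_conc = 1.6 × 10^-4/1.0 = 1.6 × 10^-4.
E = 0 − (RT/nF) ln Q = −((8.314×318)/(2×96485))(-8.740) = 0.1197 V.

0.12 V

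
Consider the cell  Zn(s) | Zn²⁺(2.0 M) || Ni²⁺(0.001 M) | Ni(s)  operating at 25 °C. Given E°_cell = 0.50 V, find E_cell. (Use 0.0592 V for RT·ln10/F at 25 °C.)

0.402 V

Balancing electrons gives n = 2; the reaction quotient is Q = [Zn²⁺]/[Ni²⁺] = 2000.
At 25 °C, E = E° − (0.0592/n) log Q = 0.50 − (0.0592/2)(3.301) = 0.500 − 0.098 = 0.402 V.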